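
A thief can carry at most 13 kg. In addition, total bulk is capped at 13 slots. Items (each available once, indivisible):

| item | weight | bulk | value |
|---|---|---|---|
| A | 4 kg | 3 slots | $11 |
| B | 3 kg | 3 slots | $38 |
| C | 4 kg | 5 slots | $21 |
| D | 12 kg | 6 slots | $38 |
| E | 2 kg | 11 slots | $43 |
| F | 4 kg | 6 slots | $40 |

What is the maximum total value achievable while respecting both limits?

$89

Feasible sets respecting both limits:
- A+B+F: weight 11, bulk 12, value 89
- B+F: weight 7, bulk 9, value 78
- A+B+C: weight 11, bulk 11, value 70
- C+F: weight 8, bulk 11, value 61
Best: $89.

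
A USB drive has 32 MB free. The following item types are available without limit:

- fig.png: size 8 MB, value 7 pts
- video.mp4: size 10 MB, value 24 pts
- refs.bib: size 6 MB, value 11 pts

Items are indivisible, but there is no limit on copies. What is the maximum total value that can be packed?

Best value-per-unit is video.mp4 at 24/10, and filling with it alone uses size 3×10=30. No mix of the others beats 3×24 = 72.

72 pts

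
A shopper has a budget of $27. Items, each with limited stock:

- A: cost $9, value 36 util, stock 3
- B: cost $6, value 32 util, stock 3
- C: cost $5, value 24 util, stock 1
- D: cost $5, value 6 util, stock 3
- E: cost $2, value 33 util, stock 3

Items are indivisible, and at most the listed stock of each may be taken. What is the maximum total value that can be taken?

199 util

Best selections within cost 27 and stock limits:
- 1×A + 2×B + 3×E: cost 27, value 199
- 3×B + 3×E: cost 24, value 195
- 1×A + 1×B + 1×C + 3×E: cost 26, value 191
- 2×B + 1×C + 3×E: cost 23, value 187
Best: 199 util.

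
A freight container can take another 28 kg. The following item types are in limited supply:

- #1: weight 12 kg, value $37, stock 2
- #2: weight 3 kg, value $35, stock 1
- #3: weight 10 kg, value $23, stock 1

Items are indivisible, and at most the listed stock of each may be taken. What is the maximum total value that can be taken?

$109

Best selections within weight 28 and stock limits:
- 2×#1 + 1×#2: weight 27, value 109
- 1×#1 + 1×#2 + 1×#3: weight 25, value 95
- 2×#1: weight 24, value 74
Best: $109.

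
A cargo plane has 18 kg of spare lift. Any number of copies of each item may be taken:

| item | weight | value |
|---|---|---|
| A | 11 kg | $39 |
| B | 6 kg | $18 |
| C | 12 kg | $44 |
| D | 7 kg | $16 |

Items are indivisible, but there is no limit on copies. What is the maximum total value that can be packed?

Best value-per-unit is C at 44/12; filling with it alone gives 1×44 = 44.
Optimal mix: 1×B + 1×C → weight 18, value 62.

$62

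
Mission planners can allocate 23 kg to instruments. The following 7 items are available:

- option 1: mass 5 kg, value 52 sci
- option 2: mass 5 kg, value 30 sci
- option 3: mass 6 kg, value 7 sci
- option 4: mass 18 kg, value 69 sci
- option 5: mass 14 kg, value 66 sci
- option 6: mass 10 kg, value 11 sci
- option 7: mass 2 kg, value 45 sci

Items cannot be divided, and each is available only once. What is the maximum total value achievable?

163 sci

Check high-value combinations within 23 kg:
- option 1+option 5+option 7: mass 5+14+2=21, value 52+66+45=163
- option 2+option 5+option 7: mass 5+14+2=21, value 30+66+45=141
- option 1+option 2+option 6+option 7: mass 5+5+10+2=22, value 52+30+11+45=138
- option 1+option 2+option 3+option 7: mass 5+5+6+2=18, value 52+30+7+45=134
- option 1+option 2+option 7: mass 5+5+2=12, value 52+30+45=127
Best: 163 sci.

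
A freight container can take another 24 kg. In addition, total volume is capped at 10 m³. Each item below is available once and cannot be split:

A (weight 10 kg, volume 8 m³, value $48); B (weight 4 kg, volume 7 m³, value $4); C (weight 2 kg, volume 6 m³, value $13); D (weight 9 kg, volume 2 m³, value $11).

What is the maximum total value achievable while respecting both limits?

Feasible sets respecting both limits:
- A+D: weight 19, volume 10, value 59
- A: weight 10, volume 8, value 48
- C+D: weight 11, volume 8, value 24
Best: $59.

$59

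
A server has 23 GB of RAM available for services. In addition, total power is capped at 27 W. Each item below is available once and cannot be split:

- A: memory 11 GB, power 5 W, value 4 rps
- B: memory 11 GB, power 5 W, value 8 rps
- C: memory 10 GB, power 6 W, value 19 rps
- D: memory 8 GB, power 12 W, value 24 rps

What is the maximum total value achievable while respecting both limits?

43 rps

Feasible sets respecting both limits:
- C+D: memory 18, power 18, value 43
- B+D: memory 19, power 17, value 32
- A+D: memory 19, power 17, value 28
- B+C: memory 21, power 11, value 27
Best: 43 rps.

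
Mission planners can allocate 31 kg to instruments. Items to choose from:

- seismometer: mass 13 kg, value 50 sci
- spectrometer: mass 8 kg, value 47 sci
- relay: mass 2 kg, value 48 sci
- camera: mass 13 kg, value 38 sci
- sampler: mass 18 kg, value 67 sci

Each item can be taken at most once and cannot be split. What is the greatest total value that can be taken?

162 sci

Check high-value combinations within 31 kg:
- spectrometer+relay+sampler: mass 8+2+18=28, value 47+48+67=162
- seismometer+spectrometer+relay: mass 13+8+2=23, value 50+47+48=145
- seismometer+relay+camera: mass 13+2+13=28, value 50+48+38=136
Best: 162 sci.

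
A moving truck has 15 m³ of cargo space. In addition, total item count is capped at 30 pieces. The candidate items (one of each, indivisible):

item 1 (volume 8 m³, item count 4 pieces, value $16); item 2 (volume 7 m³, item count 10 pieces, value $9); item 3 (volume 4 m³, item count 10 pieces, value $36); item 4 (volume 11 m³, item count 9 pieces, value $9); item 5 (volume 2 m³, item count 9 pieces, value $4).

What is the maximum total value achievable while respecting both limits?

$56

Feasible sets respecting both limits:
- item 1+item 3+item 5: volume 14, item count 23, value 56
- item 1+item 3: volume 12, item count 14, value 52
- item 2+item 3+item 5: volume 13, item count 29, value 49
Best: $56.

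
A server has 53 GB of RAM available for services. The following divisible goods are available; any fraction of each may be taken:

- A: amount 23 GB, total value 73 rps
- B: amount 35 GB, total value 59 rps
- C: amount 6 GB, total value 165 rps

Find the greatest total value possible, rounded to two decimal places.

278.46

Take in order of value per unit:
- C (165/6 per unit): all 6 → value 165, running total 165.00
- A (73/23 per unit): all 23 → value 73, running total 238.00
- B (59/35 per unit): 24 of 35 → value 24×59/35 = 40.4571, running total 278.46
Total 278.46.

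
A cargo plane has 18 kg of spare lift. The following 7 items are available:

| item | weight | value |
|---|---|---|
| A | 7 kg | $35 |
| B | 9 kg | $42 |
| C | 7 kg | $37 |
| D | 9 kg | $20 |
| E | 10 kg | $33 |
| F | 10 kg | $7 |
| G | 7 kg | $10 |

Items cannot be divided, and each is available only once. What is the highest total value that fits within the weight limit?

This is a 0/1 knapsack; check combinations near the capacity.
- B+C: weight 9+7=16, value 42+37=79
- A+B: weight 7+9=16, value 35+42=77
- A+C: weight 7+7=14, value 35+37=72
- C+E: weight 7+10=17, value 37+33=70
- A+E: weight 7+10=17, value 35+33=68
Best: $79.

$79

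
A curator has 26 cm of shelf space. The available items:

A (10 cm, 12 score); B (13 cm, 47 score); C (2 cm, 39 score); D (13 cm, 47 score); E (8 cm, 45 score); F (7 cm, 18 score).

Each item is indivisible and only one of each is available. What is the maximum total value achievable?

This is a 0/1 knapsack; check combinations near the capacity.
- B+C+E: length 13+2+8=23, value 47+39+45=131
- C+D+E: length 2+13+8=23, value 39+47+45=131
- B+C+F: length 13+2+7=22, value 47+39+18=104
Best: 131 score.

131 score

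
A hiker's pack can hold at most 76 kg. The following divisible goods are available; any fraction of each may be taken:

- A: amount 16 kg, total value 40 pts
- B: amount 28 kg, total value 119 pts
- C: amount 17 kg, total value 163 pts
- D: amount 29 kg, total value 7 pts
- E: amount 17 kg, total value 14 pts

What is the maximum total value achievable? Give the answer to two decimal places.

334.35

Take in order of value per unit:
- C (163/17 per unit): all 17 → value 163, running total 163.00
- B (119/28 per unit): all 28 → value 119, running total 282.00
- A (40/16 per unit): all 16 → value 40, running total 322.00
- E (14/17 per unit): 15 of 17 → value 15×14/17 = 12.3529, running total 334.35
Total 334.35.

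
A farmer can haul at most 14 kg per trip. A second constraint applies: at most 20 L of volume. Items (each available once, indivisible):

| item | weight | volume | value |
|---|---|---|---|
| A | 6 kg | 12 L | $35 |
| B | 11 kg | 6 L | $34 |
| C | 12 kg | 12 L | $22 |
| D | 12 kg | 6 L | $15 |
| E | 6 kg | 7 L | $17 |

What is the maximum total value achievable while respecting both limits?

Feasible sets respecting both limits:
- A+E: weight 12, volume 19, value 52
- A: weight 6, volume 12, value 35
- B: weight 11, volume 6, value 34
Best: $52.

$52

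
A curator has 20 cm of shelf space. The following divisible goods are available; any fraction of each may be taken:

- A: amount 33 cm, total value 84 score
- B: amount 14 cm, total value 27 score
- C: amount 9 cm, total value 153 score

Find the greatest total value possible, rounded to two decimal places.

181.00

Take in order of value per unit:
- C (153/9 per unit): all 9 → value 153, running total 153.00
- A (84/33 per unit): 11 of 33 → value 11×84/33 = 28.0000, running total 181.00
Total 181.00.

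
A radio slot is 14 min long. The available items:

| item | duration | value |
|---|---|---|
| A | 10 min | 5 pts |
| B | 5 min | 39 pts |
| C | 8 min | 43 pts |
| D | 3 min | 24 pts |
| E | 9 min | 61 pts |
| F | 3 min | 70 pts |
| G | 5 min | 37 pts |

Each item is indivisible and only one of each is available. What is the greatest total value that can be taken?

146 pts

This is a 0/1 knapsack; check combinations near the capacity.
- B+F+G: duration 5+3+5=13, value 39+70+37=146
- C+D+F: duration 8+3+3=14, value 43+24+70=137
- B+D+F: duration 5+3+3=11, value 39+24+70=133
- D+F+G: duration 3+3+5=11, value 24+70+37=131
- E+F: duration 9+3=12, value 61+70=131
Best: 146 pts.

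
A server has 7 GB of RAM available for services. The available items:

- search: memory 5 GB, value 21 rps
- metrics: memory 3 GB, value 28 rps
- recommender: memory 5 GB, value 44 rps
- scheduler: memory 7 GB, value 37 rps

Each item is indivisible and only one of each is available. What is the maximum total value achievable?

Check high-value combinations within 7 GB:
- recommender: memory 5, value 44
- scheduler: memory 7, value 37
- metrics: memory 3, value 28
- search: memory 5, value 21
Best: 44 rps.

44 rps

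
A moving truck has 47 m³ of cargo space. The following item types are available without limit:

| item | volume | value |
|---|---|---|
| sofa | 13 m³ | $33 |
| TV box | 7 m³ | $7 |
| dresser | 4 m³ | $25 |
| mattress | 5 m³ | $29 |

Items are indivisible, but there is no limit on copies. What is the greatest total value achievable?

$287

Best value-per-unit is dresser at 25/4; filling with it alone gives 11×25 = 275.
Optimal mix: 8×dresser + 3×mattress → volume 47, value 287.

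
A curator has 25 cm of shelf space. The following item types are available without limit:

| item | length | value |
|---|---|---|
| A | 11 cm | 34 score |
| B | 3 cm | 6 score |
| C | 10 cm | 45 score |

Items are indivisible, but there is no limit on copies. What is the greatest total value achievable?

96 score

Best value-per-unit is C at 45/10; filling with it alone gives 2×45 = 90.
Optimal mix: 1×B + 2×C → length 23, value 96.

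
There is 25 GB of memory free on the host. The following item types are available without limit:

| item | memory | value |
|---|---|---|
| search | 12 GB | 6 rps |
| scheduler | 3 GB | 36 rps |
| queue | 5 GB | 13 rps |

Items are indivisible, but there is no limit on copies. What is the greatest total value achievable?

288 rps

Best value-per-unit is scheduler at 36/3, and filling with it alone uses memory 8×3=24. No mix of the others beats 8×36 = 288.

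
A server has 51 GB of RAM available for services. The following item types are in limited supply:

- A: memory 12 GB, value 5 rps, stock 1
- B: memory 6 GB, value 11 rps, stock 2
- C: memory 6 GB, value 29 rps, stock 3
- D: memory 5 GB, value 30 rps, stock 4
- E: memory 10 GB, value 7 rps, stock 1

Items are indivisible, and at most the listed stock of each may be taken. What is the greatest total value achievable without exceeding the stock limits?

Best selections within memory 51 and stock limits:
- 2×B + 3×C + 4×D: memory 50, value 229
- 1×B + 3×C + 4×D: memory 44, value 218
- 3×C + 4×D + 1×E: memory 48, value 214
Best: 229 rps.

229 rps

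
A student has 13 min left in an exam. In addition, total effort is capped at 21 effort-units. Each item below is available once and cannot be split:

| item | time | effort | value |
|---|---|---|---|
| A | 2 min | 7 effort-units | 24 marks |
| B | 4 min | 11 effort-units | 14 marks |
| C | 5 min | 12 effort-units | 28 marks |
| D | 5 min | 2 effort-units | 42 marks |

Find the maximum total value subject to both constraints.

94 marks

Feasible sets respecting both limits:
- A+C+D: time 12, effort 21, value 94
- A+B+D: time 11, effort 20, value 80
- C+D: time 10, effort 14, value 70
- A+D: time 7, effort 9, value 66
Best: 94 marks.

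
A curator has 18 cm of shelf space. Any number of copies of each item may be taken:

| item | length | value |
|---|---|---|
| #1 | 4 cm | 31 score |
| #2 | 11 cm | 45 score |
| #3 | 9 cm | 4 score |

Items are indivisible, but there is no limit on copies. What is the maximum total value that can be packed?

Best value-per-unit is #1 at 31/4, and filling with it alone uses length 4×4=16. No mix of the others beats 4×31 = 124.

124 score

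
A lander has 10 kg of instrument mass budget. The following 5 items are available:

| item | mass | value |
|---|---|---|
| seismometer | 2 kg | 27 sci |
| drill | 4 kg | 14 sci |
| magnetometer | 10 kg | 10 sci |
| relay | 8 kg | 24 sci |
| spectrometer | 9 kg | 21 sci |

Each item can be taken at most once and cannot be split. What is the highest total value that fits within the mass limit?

51 sci

This is a 0/1 knapsack; check combinations near the capacity.
- seismometer+relay: mass 2+8=10, value 27+24=51
- seismometer+drill: mass 2+4=6, value 27+14=41
- seismometer: mass 2, value 27
- relay: mass 8, value 24
Best: 51 sci.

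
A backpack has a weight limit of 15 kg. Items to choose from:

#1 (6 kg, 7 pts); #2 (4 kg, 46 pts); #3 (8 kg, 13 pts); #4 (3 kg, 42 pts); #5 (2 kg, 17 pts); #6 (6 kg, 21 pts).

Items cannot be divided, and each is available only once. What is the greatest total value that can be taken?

Check high-value combinations within 15 kg:
- #2+#4+#5+#6: weight 4+3+2+6=15, value 46+42+17+21=126
- #1+#2+#4+#5: weight 6+4+3+2=15, value 7+46+42+17=112
- #2+#4+#6: weight 4+3+6=13, value 46+42+21=109
- #2+#4+#5: weight 4+3+2=9, value 46+42+17=105
Best: 126 pts.

126 pts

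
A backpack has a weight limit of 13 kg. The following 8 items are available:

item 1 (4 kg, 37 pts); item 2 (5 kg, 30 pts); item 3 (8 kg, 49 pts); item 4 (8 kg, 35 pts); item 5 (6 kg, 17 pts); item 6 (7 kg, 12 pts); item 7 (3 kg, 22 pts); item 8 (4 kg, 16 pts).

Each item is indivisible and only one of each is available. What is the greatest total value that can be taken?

89 pts

Check high-value combinations within 13 kg:
- item 1+item 2+item 7: weight 4+5+3=12, value 37+30+22=89
- item 1+item 3: weight 4+8=12, value 37+49=86
- item 1+item 2+item 8: weight 4+5+4=13, value 37+30+16=83
Best: 89 pts.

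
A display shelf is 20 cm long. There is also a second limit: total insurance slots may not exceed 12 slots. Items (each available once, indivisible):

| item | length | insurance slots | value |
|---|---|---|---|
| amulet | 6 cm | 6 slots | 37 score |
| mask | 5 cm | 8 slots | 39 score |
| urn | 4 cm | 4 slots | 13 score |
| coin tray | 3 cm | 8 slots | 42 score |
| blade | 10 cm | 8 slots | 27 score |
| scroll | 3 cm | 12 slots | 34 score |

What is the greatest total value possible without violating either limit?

55 score

Feasible sets respecting both limits:
- urn+coin tray: length 7, insurance slots 12, value 55
- mask+urn: length 9, insurance slots 12, value 52
- amulet+urn: length 10, insurance slots 10, value 50
Best: 55 score.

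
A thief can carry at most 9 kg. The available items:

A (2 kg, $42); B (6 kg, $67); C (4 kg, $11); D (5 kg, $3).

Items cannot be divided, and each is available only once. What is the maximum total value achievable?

Check high-value combinations within 9 kg:
- A+B: weight 2+6=8, value 42+67=109
- B: weight 6, value 67
- A+C: weight 2+4=6, value 42+11=53
- A+D: weight 2+5=7, value 42+3=45
- A: weight 2, value 42
Best: $109.

$109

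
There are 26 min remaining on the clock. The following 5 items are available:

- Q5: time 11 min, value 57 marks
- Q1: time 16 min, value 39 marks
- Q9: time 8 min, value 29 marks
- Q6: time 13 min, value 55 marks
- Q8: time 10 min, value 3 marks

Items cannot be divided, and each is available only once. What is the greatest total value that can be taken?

Check high-value combinations within 26 min:
- Q5+Q6: time 11+13=24, value 57+55=112
- Q5+Q9: time 11+8=19, value 57+29=86
- Q9+Q6: time 8+13=21, value 29+55=84
- Q1+Q9: time 16+8=24, value 39+29=68
- Q5+Q8: time 11+10=21, value 57+3=60
Best: 112 marks.

112 marks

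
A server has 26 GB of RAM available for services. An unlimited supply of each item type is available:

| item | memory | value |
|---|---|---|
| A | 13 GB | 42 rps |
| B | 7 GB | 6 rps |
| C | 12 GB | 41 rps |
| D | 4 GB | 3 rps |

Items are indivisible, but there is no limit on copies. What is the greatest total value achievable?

Best value-per-unit is C at 41/12; filling with it alone gives 2×41 = 82.
Optimal mix: 2×A → memory 26, value 84.

84 rps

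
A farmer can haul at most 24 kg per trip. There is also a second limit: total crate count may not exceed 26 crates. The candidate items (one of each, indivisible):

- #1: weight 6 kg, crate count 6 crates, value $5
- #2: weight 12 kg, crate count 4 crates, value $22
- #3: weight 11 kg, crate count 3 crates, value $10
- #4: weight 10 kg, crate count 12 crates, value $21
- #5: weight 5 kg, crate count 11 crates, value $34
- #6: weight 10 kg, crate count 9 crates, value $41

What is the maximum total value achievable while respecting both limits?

$80

Feasible sets respecting both limits:
- #1+#5+#6: weight 21, crate count 26, value 80
- #5+#6: weight 15, crate count 20, value 75
- #2+#6: weight 22, crate count 13, value 63
- #4+#6: weight 20, crate count 21, value 62
Best: $80.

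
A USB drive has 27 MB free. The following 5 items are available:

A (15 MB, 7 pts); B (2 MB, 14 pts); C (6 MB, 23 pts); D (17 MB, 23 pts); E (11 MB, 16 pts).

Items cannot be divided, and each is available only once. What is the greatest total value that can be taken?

60 pts

Check high-value combinations within 27 MB:
- B+C+D: size 2+6+17=25, value 14+23+23=60
- B+C+E: size 2+6+11=19, value 14+23+16=53
- C+D: size 6+17=23, value 23+23=46
Best: 60 pts.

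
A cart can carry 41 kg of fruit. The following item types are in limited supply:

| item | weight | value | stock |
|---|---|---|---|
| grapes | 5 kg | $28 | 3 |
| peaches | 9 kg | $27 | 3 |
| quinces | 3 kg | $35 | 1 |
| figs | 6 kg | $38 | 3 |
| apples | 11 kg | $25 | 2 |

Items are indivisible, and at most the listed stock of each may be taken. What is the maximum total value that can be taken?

$233

Best selections within weight 41 and stock limits:
- 3×grapes + 1×quinces + 3×figs: weight 36, value 233
- 2×grapes + 1×peaches + 1×quinces + 3×figs: weight 40, value 232
- 3×grapes + 1×peaches + 1×quinces + 2×figs: weight 39, value 222
Best: $233.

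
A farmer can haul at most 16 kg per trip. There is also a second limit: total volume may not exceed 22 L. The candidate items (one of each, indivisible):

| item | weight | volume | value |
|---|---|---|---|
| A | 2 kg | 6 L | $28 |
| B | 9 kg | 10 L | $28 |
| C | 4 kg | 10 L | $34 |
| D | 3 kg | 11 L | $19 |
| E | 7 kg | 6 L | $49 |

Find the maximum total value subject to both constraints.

$111

Feasible sets respecting both limits:
- A+C+E: weight 13, volume 22, value 111
- C+E: weight 11, volume 16, value 83
- A+E: weight 9, volume 12, value 77
- B+E: weight 16, volume 16, value 77
Best: $111.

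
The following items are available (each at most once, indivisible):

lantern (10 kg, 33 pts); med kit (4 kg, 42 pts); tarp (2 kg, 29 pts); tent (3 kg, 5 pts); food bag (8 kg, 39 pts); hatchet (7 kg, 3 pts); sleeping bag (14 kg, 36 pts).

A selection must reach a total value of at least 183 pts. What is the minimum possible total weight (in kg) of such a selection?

Subsets with value ≥ 183, sorted by total weight:
- lantern+med kit+tarp+tent+food bag+sleeping bag: weight 41, value 184
- lantern+med kit+tarp+tent+food bag+hatchet+sleeping bag: weight 48, value 187
Minimum weight: 41 kg.

41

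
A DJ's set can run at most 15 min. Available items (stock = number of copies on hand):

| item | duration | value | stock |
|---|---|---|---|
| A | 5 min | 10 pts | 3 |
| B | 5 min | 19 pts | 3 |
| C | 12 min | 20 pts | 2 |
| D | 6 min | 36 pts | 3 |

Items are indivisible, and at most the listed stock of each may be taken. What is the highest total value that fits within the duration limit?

Top feasible selections:
- 2×D: duration 12, value 72
- 3×B: duration 15, value 57
- 1×B + 1×D: duration 11, value 55
- 1×A + 2×B: duration 15, value 48
Best: 72 pts.

72 pts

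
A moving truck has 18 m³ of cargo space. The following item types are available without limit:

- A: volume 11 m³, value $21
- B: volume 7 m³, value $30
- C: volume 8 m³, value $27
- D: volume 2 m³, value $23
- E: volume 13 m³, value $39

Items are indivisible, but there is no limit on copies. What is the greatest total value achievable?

Best value-per-unit is D at 23/2, and filling with it alone uses volume 9×2=18. No mix of the others beats 9×23 = 207.

$207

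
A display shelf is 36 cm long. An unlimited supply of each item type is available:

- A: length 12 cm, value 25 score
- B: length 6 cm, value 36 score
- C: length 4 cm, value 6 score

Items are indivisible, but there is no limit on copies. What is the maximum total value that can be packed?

Best value-per-unit is B at 36/6, and filling with it alone uses length 6×6=36. No mix of the others beats 6×36 = 216.

216 score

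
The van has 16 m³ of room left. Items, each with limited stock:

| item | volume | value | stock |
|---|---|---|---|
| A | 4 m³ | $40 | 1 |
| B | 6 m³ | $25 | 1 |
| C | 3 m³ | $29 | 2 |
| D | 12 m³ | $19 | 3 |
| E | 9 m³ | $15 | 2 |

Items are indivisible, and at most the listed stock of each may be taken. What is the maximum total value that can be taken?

Top feasible selections:
- 1×A + 1×B + 2×C: volume 16, value 123
- 1×A + 2×C: volume 10, value 98
Best: $123.

$123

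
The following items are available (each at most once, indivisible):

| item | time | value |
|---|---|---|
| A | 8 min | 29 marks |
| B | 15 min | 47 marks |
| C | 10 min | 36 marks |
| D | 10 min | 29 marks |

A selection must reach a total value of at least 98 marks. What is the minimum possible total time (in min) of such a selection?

Subsets with value ≥ 98, sorted by total time:
- A+B+C: time 33, value 112
- A+B+D: time 33, value 105
Minimum time: 33 min.

33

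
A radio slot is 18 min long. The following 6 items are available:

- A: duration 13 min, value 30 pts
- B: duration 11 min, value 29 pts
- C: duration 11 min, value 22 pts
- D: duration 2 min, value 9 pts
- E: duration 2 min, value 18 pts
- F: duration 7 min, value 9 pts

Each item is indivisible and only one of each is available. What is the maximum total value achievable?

57 pts

Check high-value combinations within 18 min:
- A+D+E: duration 13+2+2=17, value 30+9+18=57
- B+D+E: duration 11+2+2=15, value 29+9+18=56
- C+D+E: duration 11+2+2=15, value 22+9+18=49
Best: 57 pts.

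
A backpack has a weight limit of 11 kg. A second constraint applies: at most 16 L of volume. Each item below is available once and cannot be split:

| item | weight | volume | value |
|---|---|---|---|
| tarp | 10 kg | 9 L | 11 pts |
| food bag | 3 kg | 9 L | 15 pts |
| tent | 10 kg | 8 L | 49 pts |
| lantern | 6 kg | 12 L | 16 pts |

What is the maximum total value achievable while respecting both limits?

49 pts

Feasible sets respecting both limits:
- tent: weight 10, volume 8, value 49
- lantern: weight 6, volume 12, value 16
- food bag: weight 3, volume 9, value 15
- tarp: weight 10, volume 9, value 11
Best: 49 pts.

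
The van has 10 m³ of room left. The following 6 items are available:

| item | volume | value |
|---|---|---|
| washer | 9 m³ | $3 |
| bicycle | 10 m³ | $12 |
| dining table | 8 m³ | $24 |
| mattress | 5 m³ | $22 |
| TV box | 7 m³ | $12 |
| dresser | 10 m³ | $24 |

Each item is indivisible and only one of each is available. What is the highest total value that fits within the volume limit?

$24

This is a 0/1 knapsack; check combinations near the capacity.
- dining table: volume 8, value 24
- dresser: volume 10, value 24
- mattress: volume 5, value 22
Best: $24.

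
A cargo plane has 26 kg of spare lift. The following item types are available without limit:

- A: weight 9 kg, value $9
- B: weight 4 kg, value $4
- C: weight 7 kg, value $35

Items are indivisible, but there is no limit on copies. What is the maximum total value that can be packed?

$109

Best value-per-unit is C at 35/7; filling with it alone gives 3×35 = 105.
Optimal mix: 1×B + 3×C → weight 25, value 109.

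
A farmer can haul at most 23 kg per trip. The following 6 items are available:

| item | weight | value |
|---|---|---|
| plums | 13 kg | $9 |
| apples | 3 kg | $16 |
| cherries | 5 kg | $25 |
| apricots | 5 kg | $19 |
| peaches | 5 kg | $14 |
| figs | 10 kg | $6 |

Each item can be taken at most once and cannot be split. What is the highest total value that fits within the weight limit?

$74

Check high-value combinations within 23 kg:
- apples+cherries+apricots+peaches: weight 3+5+5+5=18, value 16+25+19+14=74
- apples+cherries+apricots+figs: weight 3+5+5+10=23, value 16+25+19+6=66
- apples+cherries+peaches+figs: weight 3+5+5+10=23, value 16+25+14+6=61
- apples+cherries+apricots: weight 3+5+5=13, value 16+25+19=60
- cherries+apricots+peaches: weight 5+5+5=15, value 25+19+14=58
Best: $74.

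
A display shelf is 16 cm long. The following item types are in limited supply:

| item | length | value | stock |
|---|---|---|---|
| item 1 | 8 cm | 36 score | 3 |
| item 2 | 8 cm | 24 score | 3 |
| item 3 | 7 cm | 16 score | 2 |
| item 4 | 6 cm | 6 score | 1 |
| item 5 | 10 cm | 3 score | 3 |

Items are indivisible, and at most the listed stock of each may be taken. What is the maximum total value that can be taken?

72 score

Best selections within length 16 and stock limits:
- 2×item 1: length 16, value 72
- 1×item 1 + 1×item 2: length 16, value 60
Best: 72 score.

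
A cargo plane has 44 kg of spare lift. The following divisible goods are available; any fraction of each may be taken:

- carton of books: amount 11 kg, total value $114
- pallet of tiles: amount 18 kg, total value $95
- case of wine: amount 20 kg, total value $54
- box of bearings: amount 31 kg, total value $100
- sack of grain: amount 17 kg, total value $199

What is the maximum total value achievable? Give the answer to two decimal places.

Take in order of value per unit:
- sack of grain (199/17 per unit): all 17 → value 199, running total 199.00
- carton of books (114/11 per unit): all 11 → value 114, running total 313.00
- pallet of tiles (95/18 per unit): 16 of 18 → value 16×95/18 = 84.4444, running total 397.44
Total 397.44.

397.44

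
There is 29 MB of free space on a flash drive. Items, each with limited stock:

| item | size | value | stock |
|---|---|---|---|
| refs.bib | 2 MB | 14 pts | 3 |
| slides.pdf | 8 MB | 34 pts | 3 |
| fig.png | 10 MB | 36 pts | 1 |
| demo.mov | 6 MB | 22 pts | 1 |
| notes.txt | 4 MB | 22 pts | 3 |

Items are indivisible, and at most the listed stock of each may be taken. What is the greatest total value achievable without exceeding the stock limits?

Top feasible selections:
- 3×refs.bib + 1×fig.png + 3×notes.txt: size 28, value 144
- 3×refs.bib + 1×slides.pdf + 3×notes.txt: size 26, value 142
- 3×refs.bib + 1×slides.pdf + 1×demo.mov + 2×notes.txt: size 28, value 142
Best: 144 pts.

144 pts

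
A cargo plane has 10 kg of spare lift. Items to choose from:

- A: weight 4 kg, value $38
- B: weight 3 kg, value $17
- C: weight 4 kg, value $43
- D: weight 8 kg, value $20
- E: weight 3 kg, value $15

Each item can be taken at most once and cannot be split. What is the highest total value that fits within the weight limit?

This is a 0/1 knapsack; check combinations near the capacity.
- A+C: weight 4+4=8, value 38+43=81
- B+C+E: weight 3+4+3=10, value 17+43+15=75
- A+B+E: weight 4+3+3=10, value 38+17+15=70
Best: $81.

$81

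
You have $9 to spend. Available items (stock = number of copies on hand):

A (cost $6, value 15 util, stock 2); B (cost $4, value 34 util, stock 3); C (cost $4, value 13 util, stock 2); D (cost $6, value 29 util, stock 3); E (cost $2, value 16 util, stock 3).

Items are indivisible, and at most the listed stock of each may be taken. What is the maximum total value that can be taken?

68 util

Top feasible selections:
- 2×B: cost 8, value 68
- 1×B + 2×E: cost 8, value 66
Best: 68 util.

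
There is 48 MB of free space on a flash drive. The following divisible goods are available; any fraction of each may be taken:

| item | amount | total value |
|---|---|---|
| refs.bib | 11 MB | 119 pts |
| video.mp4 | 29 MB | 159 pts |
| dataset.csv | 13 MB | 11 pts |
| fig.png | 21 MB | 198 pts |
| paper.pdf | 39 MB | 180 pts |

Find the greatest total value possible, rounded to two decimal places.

Take in order of value per unit:
- refs.bib (119/11 per unit): all 11 → value 119, running total 119.00
- fig.png (198/21 per unit): all 21 → value 198, running total 317.00
- video.mp4 (159/29 per unit): 16 of 29 → value 16×159/29 = 87.7241, running total 404.72
Total 404.72.

404.72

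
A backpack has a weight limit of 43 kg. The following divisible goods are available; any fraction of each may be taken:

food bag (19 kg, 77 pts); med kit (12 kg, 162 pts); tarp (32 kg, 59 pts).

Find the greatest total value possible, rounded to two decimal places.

261.13

Take in order of value per unit:
- med kit (162/12 per unit): all 12 → value 162, running total 162.00
- food bag (77/19 per unit): all 19 → value 77, running total 239.00
- tarp (59/32 per unit): 12 of 32 → value 12×59/32 = 22.1250, running total 261.13
Total 261.13.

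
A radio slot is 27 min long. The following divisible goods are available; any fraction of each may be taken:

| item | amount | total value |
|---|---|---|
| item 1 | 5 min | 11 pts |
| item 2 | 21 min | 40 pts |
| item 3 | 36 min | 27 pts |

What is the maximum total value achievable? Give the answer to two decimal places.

Take in order of value per unit:
- item 1 (11/5 per unit): all 5 → value 11, running total 11.00
- item 2 (40/21 per unit): all 21 → value 40, running total 51.00
- item 3 (27/36 per unit): 1 of 36 → value 1×27/36 = 0.7500, running total 51.75
Total 51.75.

51.75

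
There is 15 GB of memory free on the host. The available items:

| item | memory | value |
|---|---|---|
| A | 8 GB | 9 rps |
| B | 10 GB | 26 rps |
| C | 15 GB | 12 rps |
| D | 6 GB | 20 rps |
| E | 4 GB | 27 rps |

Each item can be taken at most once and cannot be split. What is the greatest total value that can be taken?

53 rps

Check high-value combinations within 15 GB:
- B+E: memory 10+4=14, value 26+27=53
- D+E: memory 6+4=10, value 20+27=47
- A+E: memory 8+4=12, value 9+27=36
- A+D: memory 8+6=14, value 9+20=29
Best: 53 rps.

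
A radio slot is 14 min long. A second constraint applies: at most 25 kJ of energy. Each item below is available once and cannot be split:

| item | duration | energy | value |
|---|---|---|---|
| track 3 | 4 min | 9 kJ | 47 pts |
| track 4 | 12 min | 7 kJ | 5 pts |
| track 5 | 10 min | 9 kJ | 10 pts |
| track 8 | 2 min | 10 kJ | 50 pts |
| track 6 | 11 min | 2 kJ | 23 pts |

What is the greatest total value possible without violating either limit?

Feasible sets respecting both limits:
- track 3+track 8: duration 6, energy 19, value 97
- track 8+track 6: duration 13, energy 12, value 73
- track 5+track 8: duration 12, energy 19, value 60
Best: 97 pts.

97 pts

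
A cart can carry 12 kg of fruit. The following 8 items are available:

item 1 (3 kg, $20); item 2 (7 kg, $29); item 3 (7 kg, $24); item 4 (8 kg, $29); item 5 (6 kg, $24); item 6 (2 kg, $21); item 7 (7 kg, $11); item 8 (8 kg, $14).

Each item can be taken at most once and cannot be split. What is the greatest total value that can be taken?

This is a 0/1 knapsack; check combinations near the capacity.
- item 1+item 2+item 6: weight 3+7+2=12, value 20+29+21=70
- item 1+item 5+item 6: weight 3+6+2=11, value 20+24+21=65
- item 1+item 3+item 6: weight 3+7+2=12, value 20+24+21=65
Best: $70.

$70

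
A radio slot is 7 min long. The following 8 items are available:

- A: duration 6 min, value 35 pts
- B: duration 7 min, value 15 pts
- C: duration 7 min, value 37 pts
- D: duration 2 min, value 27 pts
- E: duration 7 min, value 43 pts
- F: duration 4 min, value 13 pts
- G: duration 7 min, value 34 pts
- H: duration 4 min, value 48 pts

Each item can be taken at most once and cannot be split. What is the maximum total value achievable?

Check high-value combinations within 7 min:
- D+H: duration 2+4=6, value 27+48=75
- H: duration 4, value 48
- E: duration 7, value 43
- D+F: duration 2+4=6, value 27+13=40
Best: 75 pts.

75 pts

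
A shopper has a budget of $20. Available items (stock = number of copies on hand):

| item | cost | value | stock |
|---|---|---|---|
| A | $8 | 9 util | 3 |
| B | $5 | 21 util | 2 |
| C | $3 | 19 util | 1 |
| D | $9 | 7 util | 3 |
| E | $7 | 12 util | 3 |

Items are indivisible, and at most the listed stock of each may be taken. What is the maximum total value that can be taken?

Best selections within cost 20 and stock limits:
- 2×B + 1×C + 1×E: cost 20, value 73
- 2×B + 1×C: cost 13, value 61
- 2×B + 1×E: cost 17, value 54
Best: 73 util.

73 util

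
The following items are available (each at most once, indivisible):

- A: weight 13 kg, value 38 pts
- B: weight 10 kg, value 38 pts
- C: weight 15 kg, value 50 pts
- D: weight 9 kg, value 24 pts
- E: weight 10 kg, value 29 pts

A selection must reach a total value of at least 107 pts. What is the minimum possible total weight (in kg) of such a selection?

Subsets with value ≥ 107, sorted by total weight:
- B+C+D: weight 34, value 112
- B+C+E: weight 35, value 117
- A+C+D: weight 37, value 112
- A+B+C: weight 38, value 126
Minimum weight: 34 kg.

34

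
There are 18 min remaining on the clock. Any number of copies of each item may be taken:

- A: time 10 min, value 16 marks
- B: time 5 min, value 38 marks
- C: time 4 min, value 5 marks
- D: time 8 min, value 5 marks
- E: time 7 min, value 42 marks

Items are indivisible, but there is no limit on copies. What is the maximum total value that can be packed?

Best value-per-unit is B at 38/5; filling with it alone gives 3×38 = 114.
Optimal mix: 2×B + 1×E → time 17, value 118.

118 marks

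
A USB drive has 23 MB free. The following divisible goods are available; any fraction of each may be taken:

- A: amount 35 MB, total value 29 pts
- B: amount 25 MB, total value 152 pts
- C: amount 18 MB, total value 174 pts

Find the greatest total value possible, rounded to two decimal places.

Take in order of value per unit:
- C (174/18 per unit): all 18 → value 174, running total 174.00
- B (152/25 per unit): 5 of 25 → value 5×152/25 = 30.4000, running total 204.40
Total 204.40.

204.40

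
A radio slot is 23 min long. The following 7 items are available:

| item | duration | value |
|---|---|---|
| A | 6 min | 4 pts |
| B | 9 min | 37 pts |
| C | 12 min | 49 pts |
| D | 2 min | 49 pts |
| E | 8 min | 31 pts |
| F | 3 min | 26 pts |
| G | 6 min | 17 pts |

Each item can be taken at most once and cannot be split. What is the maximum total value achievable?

143 pts

Check high-value combinations within 23 min:
- B+D+E+F: duration 9+2+8+3=22, value 37+49+31+26=143
- C+D+F+G: duration 12+2+3+6=23, value 49+49+26+17=141
- B+C+D: duration 9+12+2=23, value 37+49+49=135
- B+D+F+G: duration 9+2+3+6=20, value 37+49+26+17=129
Best: 143 pts.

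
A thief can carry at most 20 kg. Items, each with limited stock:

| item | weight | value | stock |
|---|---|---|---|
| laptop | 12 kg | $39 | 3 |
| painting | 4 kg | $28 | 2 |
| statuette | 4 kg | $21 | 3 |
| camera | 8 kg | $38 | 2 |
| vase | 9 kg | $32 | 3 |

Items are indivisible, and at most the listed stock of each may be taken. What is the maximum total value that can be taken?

Top feasible selections:
- 2×painting + 3×statuette: weight 20, value 119
- 2×painting + 1×statuette + 1×camera: weight 20, value 115
Best: $119.

$119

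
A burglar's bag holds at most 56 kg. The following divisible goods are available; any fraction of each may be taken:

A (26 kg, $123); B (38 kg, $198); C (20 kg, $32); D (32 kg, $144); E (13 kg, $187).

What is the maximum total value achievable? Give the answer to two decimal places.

Take in order of value per unit:
- E (187/13 per unit): all 13 → value 187, running total 187.00
- B (198/38 per unit): all 38 → value 198, running total 385.00
- A (123/26 per unit): 5 of 26 → value 5×123/26 = 23.6538, running total 408.65
Total 408.65.

408.65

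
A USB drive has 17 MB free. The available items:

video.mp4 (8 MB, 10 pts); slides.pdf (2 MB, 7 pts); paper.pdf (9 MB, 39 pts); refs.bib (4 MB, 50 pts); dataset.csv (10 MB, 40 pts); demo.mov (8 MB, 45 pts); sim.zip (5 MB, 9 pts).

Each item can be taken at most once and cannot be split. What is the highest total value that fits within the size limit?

Check high-value combinations within 17 MB:
- refs.bib+demo.mov+sim.zip: size 4+8+5=17, value 50+45+9=104
- slides.pdf+refs.bib+demo.mov: size 2+4+8=14, value 7+50+45=102
- slides.pdf+refs.bib+dataset.csv: size 2+4+10=16, value 7+50+40=97
- slides.pdf+paper.pdf+refs.bib: size 2+9+4=15, value 7+39+50=96
- refs.bib+demo.mov: size 4+8=12, value 50+45=95
Best: 104 pts.

104 pts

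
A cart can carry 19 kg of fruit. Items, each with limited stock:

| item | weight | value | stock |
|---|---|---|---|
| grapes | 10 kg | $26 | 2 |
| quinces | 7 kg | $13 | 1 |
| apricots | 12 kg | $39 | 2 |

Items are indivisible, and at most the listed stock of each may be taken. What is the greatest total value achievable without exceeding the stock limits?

Top feasible selections:
- 1×quinces + 1×apricots: weight 19, value 52
- 1×apricots: weight 12, value 39
Best: $52.

$52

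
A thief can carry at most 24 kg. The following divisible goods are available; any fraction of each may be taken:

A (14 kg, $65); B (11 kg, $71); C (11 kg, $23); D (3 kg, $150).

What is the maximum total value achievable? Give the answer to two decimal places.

Take in order of value per unit:
- D (150/3 per unit): all 3 → value 150, running total 150.00
- B (71/11 per unit): all 11 → value 71, running total 221.00
- A (65/14 per unit): 10 of 14 → value 10×65/14 = 46.4286, running total 267.43
Total 267.43.

267.43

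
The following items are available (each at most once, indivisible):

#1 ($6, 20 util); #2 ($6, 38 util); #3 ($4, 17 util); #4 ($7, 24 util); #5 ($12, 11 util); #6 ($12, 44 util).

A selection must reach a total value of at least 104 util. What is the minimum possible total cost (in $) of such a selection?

25

Subsets with value ≥ 104, sorted by total cost:
- #2+#4+#6: cost 25, value 106
- #1+#2+#3+#6: cost 28, value 119
Minimum cost: 25 $.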